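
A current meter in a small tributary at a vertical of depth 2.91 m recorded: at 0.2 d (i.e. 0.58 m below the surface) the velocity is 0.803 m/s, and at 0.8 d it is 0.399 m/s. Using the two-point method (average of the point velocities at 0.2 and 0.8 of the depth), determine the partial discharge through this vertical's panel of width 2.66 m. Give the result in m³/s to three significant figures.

4.65 m³/s

v̄ = (0.803 + 0.399) / 2 = 0.6010 m/s
q = v̄ × d × w = 0.6010 × 2.91 × 2.66 = 4.652 m³/s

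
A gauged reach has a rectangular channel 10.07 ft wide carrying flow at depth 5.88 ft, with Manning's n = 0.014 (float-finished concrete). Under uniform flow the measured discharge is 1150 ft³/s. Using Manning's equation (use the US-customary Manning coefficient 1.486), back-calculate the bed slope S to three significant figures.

A = b·y = 10.07 × 5.88 = 59.21 ft²
P = b + 2y = 10.07 + 2×5.88 = 21.83 ft
R = A/P = 59.21/21.83 = 2.712 ft
S = (Q·n / (1.486·A·R^(2/3)))² = (1150×0.014 / (1.486×59.21×1.945))² = 0.008851

0.00885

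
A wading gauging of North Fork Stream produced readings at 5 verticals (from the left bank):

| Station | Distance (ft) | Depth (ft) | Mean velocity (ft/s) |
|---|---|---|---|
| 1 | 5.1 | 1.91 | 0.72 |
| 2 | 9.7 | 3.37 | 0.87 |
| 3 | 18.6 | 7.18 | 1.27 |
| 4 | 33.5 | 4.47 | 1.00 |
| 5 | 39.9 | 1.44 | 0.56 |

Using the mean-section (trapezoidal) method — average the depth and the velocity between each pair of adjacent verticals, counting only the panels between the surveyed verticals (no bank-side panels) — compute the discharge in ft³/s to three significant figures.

Panel 1-2: Δb = 4.6 ft, d̄ = (1.91+3.37)/2 = 2.64, v̄ = (0.72+0.87)/2 = 0.795 → q = 4.6×2.64×0.795 = 9.654 ft³/s
Panel 2-3: Δb = 8.9 ft, d̄ = (3.37+7.18)/2 = 5.275, v̄ = (0.87+1.27)/2 = 1.07 → q = 8.9×5.275×1.07 = 50.23 ft³/s
Panel 3-4: Δb = 14.9 ft, d̄ = (7.18+4.47)/2 = 5.825, v̄ = (1.27+1.00)/2 = 1.135 → q = 14.9×5.825×1.135 = 98.51 ft³/s
Panel 4-5: Δb = 6.4 ft, d̄ = (4.47+1.44)/2 = 2.955, v̄ = (1.00+0.56)/2 = 0.78 → q = 6.4×2.955×0.78 = 14.75 ft³/s
Q = Σ q = 173.1 ft³/s

173 ft³/s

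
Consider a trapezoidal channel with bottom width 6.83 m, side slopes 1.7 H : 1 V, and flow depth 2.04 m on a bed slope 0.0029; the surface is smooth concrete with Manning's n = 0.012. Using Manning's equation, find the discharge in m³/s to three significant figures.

A = (b + z·y)·y = (6.83 + 1.7×2.04)×2.04 = 21.01 m²
P = b + 2y√(1+z²) = 6.83 + 2×2.04×√(1+1.7²) = 14.88 m
R = A/P = 21.01/14.88 = 1.412 m
Q = (1/n)·A·R^(2/3)·S^(1/2) = (1/0.012) × 21.01 × 1.412^(2/3) × 0.0029^(1/2) = 118.7 m³/s

119 m³/s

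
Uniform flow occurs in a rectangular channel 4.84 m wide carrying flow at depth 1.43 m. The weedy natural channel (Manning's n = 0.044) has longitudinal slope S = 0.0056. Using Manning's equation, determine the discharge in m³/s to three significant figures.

A = b·y = 4.84 × 1.43 = 6.921 m²
P = b + 2y = 4.84 + 2×1.43 = 7.700 m
R = A/P = 6.921/7.700 = 0.8989 m
Q = (1/n)·A·R^(2/3)·S^(1/2) = (1/0.044) × 6.921 × 0.8989^(2/3) × 0.0056^(1/2) = 10.96 m³/s

11.0 m³/s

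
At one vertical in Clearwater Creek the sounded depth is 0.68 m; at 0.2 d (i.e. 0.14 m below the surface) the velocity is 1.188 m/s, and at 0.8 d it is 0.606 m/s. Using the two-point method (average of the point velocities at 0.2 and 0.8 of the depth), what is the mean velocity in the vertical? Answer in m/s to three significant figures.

v̄ = (1.188 + 0.606) / 2 = 0.8970 m/s

0.897 m/s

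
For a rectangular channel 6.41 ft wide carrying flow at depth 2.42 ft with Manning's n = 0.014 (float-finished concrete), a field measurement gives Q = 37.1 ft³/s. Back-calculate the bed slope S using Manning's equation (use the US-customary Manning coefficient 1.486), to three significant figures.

A = b·y = 6.41 × 2.42 = 15.51 ft²
P = b + 2y = 6.41 + 2×2.42 = 11.25 ft
R = A/P = 15.51/11.25 = 1.379 ft
S = (Q·n / (1.486·A·R^(2/3)))² = (37.1×0.014 / (1.486×15.51×1.239))² = 0.0003308

0.000331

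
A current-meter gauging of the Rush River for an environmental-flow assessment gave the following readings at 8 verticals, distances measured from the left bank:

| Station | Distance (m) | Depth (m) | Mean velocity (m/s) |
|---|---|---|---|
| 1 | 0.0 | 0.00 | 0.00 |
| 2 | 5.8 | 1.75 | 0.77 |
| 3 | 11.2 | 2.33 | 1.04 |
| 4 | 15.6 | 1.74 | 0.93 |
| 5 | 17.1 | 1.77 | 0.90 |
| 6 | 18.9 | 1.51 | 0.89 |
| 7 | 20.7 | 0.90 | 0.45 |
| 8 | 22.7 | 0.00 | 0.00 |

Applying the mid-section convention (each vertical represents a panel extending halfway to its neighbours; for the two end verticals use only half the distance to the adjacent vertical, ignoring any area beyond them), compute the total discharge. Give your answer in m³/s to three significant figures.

w_2 = (11.2 − 0.0)/2 = 5.6 m; q_2 = 0.77 × 1.75 × 5.6 = 7.546 m³/s
w_3 = (15.6 − 5.8)/2 = 4.9 m; q_3 = 1.04 × 2.33 × 4.9 = 11.87 m³/s
w_4 = (17.1 − 11.2)/2 = 2.95 m; q_4 = 0.93 × 1.74 × 2.95 = 4.774 m³/s
w_5 = (18.9 − 15.6)/2 = 1.65 m; q_5 = 0.90 × 1.77 × 1.65 = 2.628 m³/s
w_6 = (20.7 − 17.1)/2 = 1.8 m; q_6 = 0.89 × 1.51 × 1.8 = 2.419 m³/s
w_7 = (22.7 − 18.9)/2 = 1.9 m; q_7 = 0.45 × 0.90 × 1.9 = 0.7695 m³/s
Stations 1, 8 contribute zero (depth or velocity is 0).
Q = Σ qᵢ = 30.01 m³/s

30.0 m³/s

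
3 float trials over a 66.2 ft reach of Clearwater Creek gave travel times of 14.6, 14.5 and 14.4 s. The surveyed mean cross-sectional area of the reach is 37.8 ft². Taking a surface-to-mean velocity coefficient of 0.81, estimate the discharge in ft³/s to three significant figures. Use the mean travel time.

t̄ = (14.6 + 14.5 + 14.4) / 3 = 14.5 s
v_surface = L / t̄ = 66.2 / 14.5 = 4.566 ft/s
v_mean = 0.81 × 4.566 = 3.698 ft/s
Q = A × v_mean = 37.8 × 3.698 = 139.8 ft³/s

140 ft³/s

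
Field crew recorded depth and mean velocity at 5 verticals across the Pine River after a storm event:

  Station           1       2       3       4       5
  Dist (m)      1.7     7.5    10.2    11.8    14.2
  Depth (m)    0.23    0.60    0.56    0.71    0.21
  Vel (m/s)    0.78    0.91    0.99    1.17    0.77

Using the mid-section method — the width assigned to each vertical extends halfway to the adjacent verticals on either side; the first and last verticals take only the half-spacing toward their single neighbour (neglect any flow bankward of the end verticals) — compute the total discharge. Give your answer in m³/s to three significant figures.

w_1 = (7.5 − 1.7)/2 = 2.9 m; q_1 = 0.78 × 0.23 × 2.9 = 0.5203 m³/s
w_2 = (10.2 − 1.7)/2 = 4.25 m; q_2 = 0.91 × 0.60 × 4.25 = 2.321 m³/s
w_3 = (11.8 − 7.5)/2 = 2.15 m; q_3 = 0.99 × 0.56 × 2.15 = 1.192 m³/s
w_4 = (14.2 − 10.2)/2 = 2 m; q_4 = 1.17 × 0.71 × 2 = 1.661 m³/s
w_5 = (14.2 − 11.8)/2 = 1.2 m; q_5 = 0.77 × 0.21 × 1.2 = 0.1940 m³/s
Q = Σ qᵢ = 5.888 m³/s

5.89 m³/s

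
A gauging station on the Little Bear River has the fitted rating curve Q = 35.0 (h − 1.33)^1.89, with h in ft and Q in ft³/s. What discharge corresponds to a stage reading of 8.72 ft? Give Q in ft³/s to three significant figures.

Q = 35.0 × (8.72 − 1.33)^1.89 = 35.0 × 7.39^1.89 = 1534 ft³/s

1530 ft³/s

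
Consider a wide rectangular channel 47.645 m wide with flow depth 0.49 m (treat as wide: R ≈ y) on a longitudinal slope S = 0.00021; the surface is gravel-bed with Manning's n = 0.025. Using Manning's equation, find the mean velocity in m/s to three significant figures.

0.360 m/s

A = b·y = 47.645 × 0.49 = 23.35 m²
Wide channel: R ≈ y = 0.49 m
Q = (1/n)·A·R^(2/3)·S^(1/2) = (1/0.025) × 23.35 × 0.4900^(2/3) × 0.00021^(1/2) = 8.411 m³/s
V = Q/A = 8.411/23.35 = 0.3603 m/s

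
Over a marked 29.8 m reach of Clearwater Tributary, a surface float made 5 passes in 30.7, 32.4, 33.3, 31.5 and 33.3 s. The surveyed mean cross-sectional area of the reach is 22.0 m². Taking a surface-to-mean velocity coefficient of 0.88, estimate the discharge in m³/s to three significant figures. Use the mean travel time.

17.9 m³/s

t̄ = (30.7 + 32.4 + 33.3 + 31.5 + 33.3) / 5 = 32.24 s
v_surface = L / t̄ = 29.8 / 32.24 = 0.9243 m/s
v_mean = 0.88 × 0.9243 = 0.8134 m/s
Q = A × v_mean = 22.0 × 0.8134 = 17.89 m³/s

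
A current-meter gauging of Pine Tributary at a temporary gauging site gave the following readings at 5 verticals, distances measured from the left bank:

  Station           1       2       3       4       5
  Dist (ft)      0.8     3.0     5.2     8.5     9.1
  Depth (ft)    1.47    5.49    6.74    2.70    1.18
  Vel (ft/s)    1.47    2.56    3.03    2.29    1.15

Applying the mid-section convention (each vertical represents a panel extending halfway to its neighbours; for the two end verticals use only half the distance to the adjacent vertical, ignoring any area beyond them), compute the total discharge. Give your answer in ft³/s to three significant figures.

w_1 = (3.0 − 0.8)/2 = 1.1 ft; q_1 = 1.47 × 1.47 × 1.1 = 2.377 ft³/s
w_2 = (5.2 − 0.8)/2 = 2.2 ft; q_2 = 2.56 × 5.49 × 2.2 = 30.92 ft³/s
w_3 = (8.5 − 3.0)/2 = 2.75 ft; q_3 = 3.03 × 6.74 × 2.75 = 56.16 ft³/s
w_4 = (9.1 − 5.2)/2 = 1.95 ft; q_4 = 2.29 × 2.70 × 1.95 = 12.06 ft³/s
w_5 = (9.1 − 8.5)/2 = 0.3 ft; q_5 = 1.15 × 1.18 × 0.3 = 0.4071 ft³/s
Q = Σ qᵢ = 101.9 ft³/s

102 ft³/s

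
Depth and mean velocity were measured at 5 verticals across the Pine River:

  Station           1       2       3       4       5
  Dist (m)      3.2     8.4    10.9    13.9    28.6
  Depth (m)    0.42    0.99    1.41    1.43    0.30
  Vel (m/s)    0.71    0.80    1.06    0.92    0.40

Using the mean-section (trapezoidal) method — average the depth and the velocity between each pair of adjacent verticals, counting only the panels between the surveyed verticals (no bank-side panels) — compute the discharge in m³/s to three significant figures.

Panel 1-2: Δb = 5.2 m, d̄ = (0.42+0.99)/2 = 0.705, v̄ = (0.71+0.80)/2 = 0.755 → q = 5.2×0.705×0.755 = 2.768 m³/s
Panel 2-3: Δb = 2.5 m, d̄ = (0.99+1.41)/2 = 1.2, v̄ = (0.80+1.06)/2 = 0.93 → q = 2.5×1.2×0.93 = 2.790 m³/s
Panel 3-4: Δb = 3 m, d̄ = (1.41+1.43)/2 = 1.42, v̄ = (1.06+0.92)/2 = 0.99 → q = 3×1.42×0.99 = 4.217 m³/s
Panel 4-5: Δb = 14.7 m, d̄ = (1.43+0.30)/2 = 0.865, v̄ = (0.92+0.40)/2 = 0.66 → q = 14.7×0.865×0.66 = 8.392 m³/s
Q = Σ q = 18.17 m³/s

18.2 m³/s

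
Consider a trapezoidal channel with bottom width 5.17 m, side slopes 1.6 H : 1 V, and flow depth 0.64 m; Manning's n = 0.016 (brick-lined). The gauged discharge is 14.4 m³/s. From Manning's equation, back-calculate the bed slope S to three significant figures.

A = (b + z·y)·y = (5.17 + 1.6×0.64)×0.64 = 3.964 m²
P = b + 2y√(1+z²) = 5.17 + 2×0.64×√(1+1.6²) = 7.585 m
R = A/P = 3.964/7.585 = 0.5226 m
S = (Q·n / (1·A·R^(2/3)))² = (14.4×0.016 / (1×3.964×0.6488))² = 0.008024

0.00802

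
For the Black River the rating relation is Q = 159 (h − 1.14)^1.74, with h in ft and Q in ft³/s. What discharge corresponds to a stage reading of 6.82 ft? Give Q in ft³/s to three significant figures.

Q = 159 × (6.82 − 1.14)^1.74 = 159 × 5.68^1.74 = 3266 ft³/s

3270 ft³/s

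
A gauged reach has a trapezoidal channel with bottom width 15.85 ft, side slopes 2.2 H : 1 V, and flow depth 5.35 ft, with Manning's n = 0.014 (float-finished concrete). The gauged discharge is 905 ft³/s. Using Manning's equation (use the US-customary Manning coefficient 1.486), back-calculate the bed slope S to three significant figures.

A = (b + z·y)·y = (15.85 + 2.2×5.35)×5.35 = 147.8 ft²
P = b + 2y√(1+z²) = 15.85 + 2×5.35×√(1+2.2²) = 41.71 ft
R = A/P = 147.8/41.71 = 3.543 ft
S = (Q·n / (1.486·A·R^(2/3)))² = (905×0.014 / (1.486×147.8×2.324))² = 0.0006164

0.000616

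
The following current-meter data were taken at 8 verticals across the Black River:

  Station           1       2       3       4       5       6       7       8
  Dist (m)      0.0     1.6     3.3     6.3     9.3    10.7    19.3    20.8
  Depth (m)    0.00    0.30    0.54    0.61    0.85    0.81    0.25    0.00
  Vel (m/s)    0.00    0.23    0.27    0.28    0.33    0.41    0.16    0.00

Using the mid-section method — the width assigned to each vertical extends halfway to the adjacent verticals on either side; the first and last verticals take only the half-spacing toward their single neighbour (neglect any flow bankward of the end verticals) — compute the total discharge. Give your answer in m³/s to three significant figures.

w_2 = (3.3 − 0.0)/2 = 1.65 m; q_2 = 0.23 × 0.30 × 1.65 = 0.1139 m³/s
w_3 = (6.3 − 1.6)/2 = 2.35 m; q_3 = 0.27 × 0.54 × 2.35 = 0.3426 m³/s
w_4 = (9.3 − 3.3)/2 = 3 m; q_4 = 0.28 × 0.61 × 3 = 0.5124 m³/s
w_5 = (10.7 − 6.3)/2 = 2.2 m; q_5 = 0.33 × 0.85 × 2.2 = 0.6171 m³/s
w_6 = (19.3 − 9.3)/2 = 5 m; q_6 = 0.41 × 0.81 × 5 = 1.661 m³/s
w_7 = (20.8 − 10.7)/2 = 5.05 m; q_7 = 0.16 × 0.25 × 5.05 = 0.2020 m³/s
Stations 1, 8 contribute zero (depth or velocity is 0).
Q = Σ qᵢ = 3.448 m³/s

3.45 m³/s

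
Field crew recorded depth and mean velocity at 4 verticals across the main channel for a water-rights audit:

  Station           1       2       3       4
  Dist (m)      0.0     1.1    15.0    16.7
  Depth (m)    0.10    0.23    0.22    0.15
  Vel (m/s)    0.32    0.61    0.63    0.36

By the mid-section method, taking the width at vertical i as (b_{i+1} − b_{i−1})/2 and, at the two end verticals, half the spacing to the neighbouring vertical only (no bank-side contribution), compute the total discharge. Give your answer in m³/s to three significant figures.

w_1 = (1.1 − 0.0)/2 = 0.55 m; q_1 = 0.32 × 0.10 × 0.55 = 0.01760 m³/s
w_2 = (15.0 − 0.0)/2 = 7.5 m; q_2 = 0.61 × 0.23 × 7.5 = 1.052 m³/s
w_3 = (16.7 − 1.1)/2 = 7.8 m; q_3 = 0.63 × 0.22 × 7.8 = 1.081 m³/s
w_4 = (16.7 − 15.0)/2 = 0.85 m; q_4 = 0.36 × 0.15 × 0.85 = 0.04590 m³/s
Q = Σ qᵢ = 2.197 m³/s

2.20 m³/s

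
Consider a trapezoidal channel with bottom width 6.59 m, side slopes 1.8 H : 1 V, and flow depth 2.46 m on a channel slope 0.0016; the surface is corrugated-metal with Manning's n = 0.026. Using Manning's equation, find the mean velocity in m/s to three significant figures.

2.12 m/s

A = (b + z·y)·y = (6.59 + 1.8×2.46)×2.46 = 27.10 m²
P = b + 2y√(1+z²) = 6.59 + 2×2.46×√(1+1.8²) = 16.72 m
R = A/P = 27.10/16.72 = 1.621 m
Q = (1/n)·A·R^(2/3)·S^(1/2) = (1/0.026) × 27.10 × 1.621^(2/3) × 0.0016^(1/2) = 57.54 m³/s
V = Q/A = 57.54/27.10 = 2.123 m/s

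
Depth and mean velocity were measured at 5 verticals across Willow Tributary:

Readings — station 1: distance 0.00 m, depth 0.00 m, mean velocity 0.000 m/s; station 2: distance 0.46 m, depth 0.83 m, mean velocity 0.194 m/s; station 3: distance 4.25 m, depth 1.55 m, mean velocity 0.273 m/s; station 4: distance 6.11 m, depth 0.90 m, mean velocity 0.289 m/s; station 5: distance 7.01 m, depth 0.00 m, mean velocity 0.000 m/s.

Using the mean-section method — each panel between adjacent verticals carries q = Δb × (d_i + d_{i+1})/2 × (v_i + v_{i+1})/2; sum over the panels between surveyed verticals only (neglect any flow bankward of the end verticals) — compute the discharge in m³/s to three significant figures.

Panel 1-2: Δb = 0.46 m, d̄ = (0.00+0.83)/2 = 0.415, v̄ = (0.000+0.194)/2 = 0.097 → q = 0.46×0.415×0.097 = 0.01852 m³/s
Panel 2-3: Δb = 3.79 m, d̄ = (0.83+1.55)/2 = 1.19, v̄ = (0.194+0.273)/2 = 0.2335 → q = 3.79×1.19×0.2335 = 1.053 m³/s
Panel 3-4: Δb = 1.86 m, d̄ = (1.55+0.90)/2 = 1.225, v̄ = (0.273+0.289)/2 = 0.281 → q = 1.86×1.225×0.281 = 0.6403 m³/s
Panel 4-5: Δb = 0.9 m, d̄ = (0.90+0.00)/2 = 0.45, v̄ = (0.289+0.000)/2 = 0.1445 → q = 0.9×0.45×0.1445 = 0.05852 m³/s
Q = Σ q = 1.770 m³/s

1.77 m³/s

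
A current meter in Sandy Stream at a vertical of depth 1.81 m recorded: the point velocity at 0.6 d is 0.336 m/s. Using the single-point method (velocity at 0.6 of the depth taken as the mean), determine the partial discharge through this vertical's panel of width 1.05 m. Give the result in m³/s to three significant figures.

v̄ = v₀.₆ = 0.336 m/s
q = v̄ × d × w = 0.3360 × 1.81 × 1.05 = 0.6386 m³/s

0.639 m³/s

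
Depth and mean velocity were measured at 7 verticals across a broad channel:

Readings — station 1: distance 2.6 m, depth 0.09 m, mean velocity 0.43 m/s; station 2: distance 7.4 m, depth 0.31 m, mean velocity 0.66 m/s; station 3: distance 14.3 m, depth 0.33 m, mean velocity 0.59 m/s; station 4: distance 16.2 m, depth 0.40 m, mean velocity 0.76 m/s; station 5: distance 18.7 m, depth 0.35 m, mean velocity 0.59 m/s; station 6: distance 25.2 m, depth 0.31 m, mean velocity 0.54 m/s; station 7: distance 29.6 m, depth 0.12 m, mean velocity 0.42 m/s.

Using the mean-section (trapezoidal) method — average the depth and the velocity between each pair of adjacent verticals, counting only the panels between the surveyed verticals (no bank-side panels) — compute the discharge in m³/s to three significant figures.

Panel 1-2: Δb = 4.8 m, d̄ = (0.09+0.31)/2 = 0.2, v̄ = (0.43+0.66)/2 = 0.545 → q = 4.8×0.2×0.545 = 0.5232 m³/s
Panel 2-3: Δb = 6.9 m, d̄ = (0.31+0.33)/2 = 0.32, v̄ = (0.66+0.59)/2 = 0.625 → q = 6.9×0.32×0.625 = 1.380 m³/s
Panel 3-4: Δb = 1.9 m, d̄ = (0.33+0.40)/2 = 0.365, v̄ = (0.59+0.76)/2 = 0.675 → q = 1.9×0.365×0.675 = 0.4681 m³/s
Panel 4-5: Δb = 2.5 m, d̄ = (0.40+0.35)/2 = 0.375, v̄ = (0.76+0.59)/2 = 0.675 → q = 2.5×0.375×0.675 = 0.6328 m³/s
Panel 5-6: Δb = 6.5 m, d̄ = (0.35+0.31)/2 = 0.33, v̄ = (0.59+0.54)/2 = 0.565 → q = 6.5×0.33×0.565 = 1.212 m³/s
Panel 6-7: Δb = 4.4 m, d̄ = (0.31+0.12)/2 = 0.215, v̄ = (0.54+0.42)/2 = 0.48 → q = 4.4×0.215×0.48 = 0.4541 m³/s
Q = Σ q = 4.670 m³/s

4.67 m³/s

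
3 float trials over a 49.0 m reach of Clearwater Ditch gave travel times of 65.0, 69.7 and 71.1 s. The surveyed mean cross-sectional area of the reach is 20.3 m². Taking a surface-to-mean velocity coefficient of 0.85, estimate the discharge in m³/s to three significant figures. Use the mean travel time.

t̄ = (65.0 + 69.7 + 71.1) / 3 = 68.6 s
v_surface = L / t̄ = 49.0 / 68.6 = 0.7143 m/s
v_mean = 0.85 × 0.7143 = 0.6071 m/s
Q = A × v_mean = 20.3 × 0.6071 = 12.33 m³/s

12.3 m³/s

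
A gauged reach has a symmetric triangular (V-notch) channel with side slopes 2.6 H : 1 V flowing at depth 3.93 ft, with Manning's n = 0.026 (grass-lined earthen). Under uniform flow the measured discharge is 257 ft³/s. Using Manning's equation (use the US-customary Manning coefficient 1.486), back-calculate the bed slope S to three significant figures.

A = z·y² = 2.6×3.93² = 40.16 ft²
P = 2y√(1+z²) = 2×3.93×√(1+2.6²) = 21.90 ft
R = A/P = 40.16/21.90 = 1.834 ft
S = (Q·n / (1.486·A·R^(2/3)))² = (257×0.026 / (1.486×40.16×1.498))² = 0.005585

0.00559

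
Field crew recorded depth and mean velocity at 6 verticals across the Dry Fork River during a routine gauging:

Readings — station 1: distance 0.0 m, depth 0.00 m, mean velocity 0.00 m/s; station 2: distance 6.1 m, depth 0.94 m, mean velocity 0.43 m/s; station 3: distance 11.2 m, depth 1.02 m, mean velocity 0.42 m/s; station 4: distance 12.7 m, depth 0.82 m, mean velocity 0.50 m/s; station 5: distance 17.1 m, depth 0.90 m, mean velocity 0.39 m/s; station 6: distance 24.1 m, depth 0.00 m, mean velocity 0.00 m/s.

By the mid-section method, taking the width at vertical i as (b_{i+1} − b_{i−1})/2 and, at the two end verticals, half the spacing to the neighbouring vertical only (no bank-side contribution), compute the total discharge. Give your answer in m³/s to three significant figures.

6.89 m³/s

w_2 = (11.2 − 0.0)/2 = 5.6 m; q_2 = 0.43 × 0.94 × 5.6 = 2.264 m³/s
w_3 = (12.7 − 6.1)/2 = 3.3 m; q_3 = 0.42 × 1.02 × 3.3 = 1.414 m³/s
w_4 = (17.1 − 11.2)/2 = 2.95 m; q_4 = 0.50 × 0.82 × 2.95 = 1.210 m³/s
w_5 = (24.1 − 12.7)/2 = 5.7 m; q_5 = 0.39 × 0.90 × 5.7 = 2.001 m³/s
Stations 1, 6 contribute zero (depth or velocity is 0).
Q = Σ qᵢ = 6.887 m³/s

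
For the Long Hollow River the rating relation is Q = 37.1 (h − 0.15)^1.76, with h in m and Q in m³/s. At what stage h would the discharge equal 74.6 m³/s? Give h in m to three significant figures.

1.64 m

h − h₀ = (Q/C)^(1/b) = (74.6/37.1)^(1/1.76) = 1.487 m
h = 0.15 + 1.487 = 1.637 m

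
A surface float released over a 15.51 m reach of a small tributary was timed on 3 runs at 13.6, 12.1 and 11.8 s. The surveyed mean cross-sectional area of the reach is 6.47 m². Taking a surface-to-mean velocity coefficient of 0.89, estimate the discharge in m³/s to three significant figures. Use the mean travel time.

7.14 m³/s

t̄ = (13.6 + 12.1 + 11.8) / 3 = 12.5 s
v_surface = L / t̄ = 15.51 / 12.5 = 1.241 m/s
v_mean = 0.89 × 1.241 = 1.104 m/s
Q = A × v_mean = 6.47 × 1.104 = 7.145 m³/s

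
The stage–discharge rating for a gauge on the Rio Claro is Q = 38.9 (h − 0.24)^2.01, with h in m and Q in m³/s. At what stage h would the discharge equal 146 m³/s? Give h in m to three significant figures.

2.17 m

h − h₀ = (Q/C)^(1/b) = (146/38.9)^(1/2.01) = 1.931 m
h = 0.24 + 1.931 = 2.171 m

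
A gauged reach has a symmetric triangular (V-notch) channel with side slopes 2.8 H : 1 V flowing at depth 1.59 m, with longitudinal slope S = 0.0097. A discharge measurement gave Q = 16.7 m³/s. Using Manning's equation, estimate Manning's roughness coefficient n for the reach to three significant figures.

A = z·y² = 2.8×1.59² = 7.079 m²
P = 2y√(1+z²) = 2×1.59×√(1+2.8²) = 9.455 m
R = A/P = 7.079/9.455 = 0.7487 m
n = (1/Q)·A·R^(2/3)·S^(1/2) = (1/16.7) × 7.079 × 0.8245 × 0.09849 = 0.03442

0.0344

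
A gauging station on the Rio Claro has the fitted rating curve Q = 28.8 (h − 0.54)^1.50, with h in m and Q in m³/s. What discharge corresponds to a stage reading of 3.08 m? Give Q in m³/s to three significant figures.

Q = 28.8 × (3.08 − 0.54)^1.50 = 28.8 × 2.54^1.50 = 116.6 m³/s

117 m³/s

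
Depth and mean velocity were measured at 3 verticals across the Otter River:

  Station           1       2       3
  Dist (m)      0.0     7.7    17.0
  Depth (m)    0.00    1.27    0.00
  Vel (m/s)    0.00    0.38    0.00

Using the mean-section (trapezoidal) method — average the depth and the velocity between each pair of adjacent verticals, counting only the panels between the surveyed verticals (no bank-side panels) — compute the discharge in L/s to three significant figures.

Panel 1-2: Δb = 7.7 m, d̄ = (0.00+1.27)/2 = 0.635, v̄ = (0.00+0.38)/2 = 0.19 → q = 7.7×0.635×0.19 = 0.9290 m³/s
Panel 2-3: Δb = 9.3 m, d̄ = (1.27+0.00)/2 = 0.635, v̄ = (0.38+0.00)/2 = 0.19 → q = 9.3×0.635×0.19 = 1.122 m³/s
Q = Σ q = 2.051 m³/s
= 2.051 × 1000 = 2051 L/s

2050 L/s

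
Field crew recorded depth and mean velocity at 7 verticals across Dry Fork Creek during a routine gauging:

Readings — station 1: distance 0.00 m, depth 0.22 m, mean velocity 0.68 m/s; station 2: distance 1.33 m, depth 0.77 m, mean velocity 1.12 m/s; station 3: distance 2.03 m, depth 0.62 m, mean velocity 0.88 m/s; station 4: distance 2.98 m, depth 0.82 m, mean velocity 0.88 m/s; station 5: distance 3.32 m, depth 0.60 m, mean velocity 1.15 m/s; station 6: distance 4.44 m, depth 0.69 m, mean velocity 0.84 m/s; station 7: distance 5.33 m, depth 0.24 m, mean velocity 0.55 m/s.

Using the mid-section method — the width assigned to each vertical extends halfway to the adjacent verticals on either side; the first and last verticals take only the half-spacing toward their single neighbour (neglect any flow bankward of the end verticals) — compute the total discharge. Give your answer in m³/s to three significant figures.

w_1 = (1.33 − 0.00)/2 = 0.665 m; q_1 = 0.68 × 0.22 × 0.665 = 0.09948 m³/s
w_2 = (2.03 − 0.00)/2 = 1.015 m; q_2 = 1.12 × 0.77 × 1.015 = 0.8753 m³/s
w_3 = (2.98 − 1.33)/2 = 0.825 m; q_3 = 0.88 × 0.62 × 0.825 = 0.4501 m³/s
w_4 = (3.32 − 2.03)/2 = 0.645 m; q_4 = 0.88 × 0.82 × 0.645 = 0.4654 m³/s
w_5 = (4.44 − 2.98)/2 = 0.73 m; q_5 = 1.15 × 0.60 × 0.73 = 0.5037 m³/s
w_6 = (5.33 − 3.32)/2 = 1.005 m; q_6 = 0.84 × 0.69 × 1.005 = 0.5825 m³/s
w_7 = (5.33 − 4.44)/2 = 0.445 m; q_7 = 0.55 × 0.24 × 0.445 = 0.05874 m³/s
Q = Σ qᵢ = 3.035 m³/s

3.04 m³/s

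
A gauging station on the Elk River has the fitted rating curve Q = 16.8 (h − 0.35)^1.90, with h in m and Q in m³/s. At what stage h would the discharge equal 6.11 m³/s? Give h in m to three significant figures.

0.937 m

h − h₀ = (Q/C)^(1/b) = (6.11/16.8)^(1/1.90) = 0.5872 m
h = 0.35 + 0.5872 = 0.9372 m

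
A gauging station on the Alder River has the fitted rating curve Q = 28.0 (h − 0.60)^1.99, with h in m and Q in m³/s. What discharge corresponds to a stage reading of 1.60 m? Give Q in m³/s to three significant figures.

Q = 28.0 × (1.60 − 0.60)^1.99 = 28.0 × 1^1.99 = 28.00 m³/s

28.0 m³/s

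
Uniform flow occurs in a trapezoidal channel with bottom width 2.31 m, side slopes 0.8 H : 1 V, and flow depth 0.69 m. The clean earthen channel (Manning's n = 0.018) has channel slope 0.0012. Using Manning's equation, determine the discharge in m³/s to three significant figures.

A = (b + z·y)·y = (2.31 + 0.8×0.69)×0.69 = 1.975 m²
P = b + 2y√(1+z²) = 2.31 + 2×0.69×√(1+0.8²) = 4.077 m
R = A/P = 1.975/4.077 = 0.4843 m
Q = (1/n)·A·R^(2/3)·S^(1/2) = (1/0.018) × 1.975 × 0.4843^(2/3) × 0.0012^(1/2) = 2.344 m³/s

2.34 m³/s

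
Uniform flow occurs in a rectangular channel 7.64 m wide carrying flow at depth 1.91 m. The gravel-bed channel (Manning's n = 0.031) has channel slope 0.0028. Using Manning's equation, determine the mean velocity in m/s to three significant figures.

A = b·y = 7.64 × 1.91 = 14.59 m²
P = b + 2y = 7.64 + 2×1.91 = 11.46 m
R = A/P = 14.59/11.46 = 1.273 m
Q = (1/n)·A·R^(2/3)·S^(1/2) = (1/0.031) × 14.59 × 1.273^(2/3) × 0.0028^(1/2) = 29.26 m³/s
V = Q/A = 29.26/14.59 = 2.005 m/s

2.01 m/s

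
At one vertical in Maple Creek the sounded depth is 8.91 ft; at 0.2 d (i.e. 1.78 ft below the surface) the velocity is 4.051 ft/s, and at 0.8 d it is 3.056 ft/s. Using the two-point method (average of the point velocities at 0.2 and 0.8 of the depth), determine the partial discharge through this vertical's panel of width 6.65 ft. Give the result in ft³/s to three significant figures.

211 ft³/s

v̄ = (4.051 + 3.056) / 2 = 3.554 ft/s
q = v̄ × d × w = 3.554 × 8.91 × 6.65 = 210.6 ft³/s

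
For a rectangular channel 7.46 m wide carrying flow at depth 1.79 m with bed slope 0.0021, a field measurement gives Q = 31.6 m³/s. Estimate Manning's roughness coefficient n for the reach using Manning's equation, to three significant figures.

0.0220

A = b·y = 7.46 × 1.79 = 13.35 m²
P = b + 2y = 7.46 + 2×1.79 = 11.04 m
R = A/P = 13.35/11.04 = 1.210 m
n = (1/Q)·A·R^(2/3)·S^(1/2) = (1/31.6) × 13.35 × 1.135 × 0.04583 = 0.02198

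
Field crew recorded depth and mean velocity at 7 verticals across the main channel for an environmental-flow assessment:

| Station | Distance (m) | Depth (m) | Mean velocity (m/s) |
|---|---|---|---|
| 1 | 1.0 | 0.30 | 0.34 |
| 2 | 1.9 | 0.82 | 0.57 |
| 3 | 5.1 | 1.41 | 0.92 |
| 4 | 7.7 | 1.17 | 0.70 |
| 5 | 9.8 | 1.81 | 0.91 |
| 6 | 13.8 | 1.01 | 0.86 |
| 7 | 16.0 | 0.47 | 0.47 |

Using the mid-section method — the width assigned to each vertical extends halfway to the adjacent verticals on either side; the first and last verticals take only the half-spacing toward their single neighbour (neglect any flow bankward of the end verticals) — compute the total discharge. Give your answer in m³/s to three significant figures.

14.6 m³/s

w_1 = (1.9 − 1.0)/2 = 0.45 m; q_1 = 0.34 × 0.30 × 0.45 = 0.04590 m³/s
w_2 = (5.1 − 1.0)/2 = 2.05 m; q_2 = 0.57 × 0.82 × 2.05 = 0.9582 m³/s
w_3 = (7.7 − 1.9)/2 = 2.9 m; q_3 = 0.92 × 1.41 × 2.9 = 3.762 m³/s
w_4 = (9.8 − 5.1)/2 = 2.35 m; q_4 = 0.70 × 1.17 × 2.35 = 1.925 m³/s
w_5 = (13.8 − 7.7)/2 = 3.05 m; q_5 = 0.91 × 1.81 × 3.05 = 5.024 m³/s
w_6 = (16.0 − 9.8)/2 = 3.1 m; q_6 = 0.86 × 1.01 × 3.1 = 2.693 m³/s
w_7 = (16.0 − 13.8)/2 = 1.1 m; q_7 = 0.47 × 0.47 × 1.1 = 0.2430 m³/s
Q = Σ qᵢ = 14.65 m³/s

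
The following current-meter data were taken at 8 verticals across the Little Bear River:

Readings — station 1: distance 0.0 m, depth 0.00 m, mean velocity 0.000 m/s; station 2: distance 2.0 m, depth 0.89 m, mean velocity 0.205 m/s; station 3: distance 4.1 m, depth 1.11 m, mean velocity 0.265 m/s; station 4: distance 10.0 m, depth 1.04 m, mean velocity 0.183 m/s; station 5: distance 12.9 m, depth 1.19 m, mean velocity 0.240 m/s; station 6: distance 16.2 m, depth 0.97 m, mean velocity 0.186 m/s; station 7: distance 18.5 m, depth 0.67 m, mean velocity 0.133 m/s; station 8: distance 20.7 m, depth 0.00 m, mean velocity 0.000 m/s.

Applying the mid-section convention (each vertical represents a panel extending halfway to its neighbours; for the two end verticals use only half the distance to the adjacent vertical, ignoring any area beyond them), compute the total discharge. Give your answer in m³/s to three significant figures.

w_2 = (4.1 − 0.0)/2 = 2.05 m; q_2 = 0.205 × 0.89 × 2.05 = 0.3740 m³/s
w_3 = (10.0 − 2.0)/2 = 4 m; q_3 = 0.265 × 1.11 × 4 = 1.177 m³/s
w_4 = (12.9 − 4.1)/2 = 4.4 m; q_4 = 0.183 × 1.04 × 4.4 = 0.8374 m³/s
w_5 = (16.2 − 10.0)/2 = 3.1 m; q_5 = 0.240 × 1.19 × 3.1 = 0.8854 m³/s
w_6 = (18.5 − 12.9)/2 = 2.8 m; q_6 = 0.186 × 0.97 × 2.8 = 0.5052 m³/s
w_7 = (20.7 − 16.2)/2 = 2.25 m; q_7 = 0.133 × 0.67 × 2.25 = 0.2005 m³/s
Stations 1, 8 contribute zero (depth or velocity is 0).
Q = Σ qᵢ = 3.979 m³/s

3.98 m³/s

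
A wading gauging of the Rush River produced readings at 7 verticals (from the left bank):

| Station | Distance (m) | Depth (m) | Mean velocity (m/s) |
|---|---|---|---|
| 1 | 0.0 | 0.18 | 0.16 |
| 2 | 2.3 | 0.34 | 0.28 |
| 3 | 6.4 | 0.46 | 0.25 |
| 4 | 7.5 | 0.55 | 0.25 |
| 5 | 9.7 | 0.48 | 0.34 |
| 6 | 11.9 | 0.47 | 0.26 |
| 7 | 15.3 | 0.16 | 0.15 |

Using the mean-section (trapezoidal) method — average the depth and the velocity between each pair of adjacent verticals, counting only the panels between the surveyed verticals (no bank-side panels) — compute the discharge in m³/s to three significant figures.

Panel 1-2: Δb = 2.3 m, d̄ = (0.18+0.34)/2 = 0.26, v̄ = (0.16+0.28)/2 = 0.22 → q = 2.3×0.26×0.22 = 0.1316 m³/s
Panel 2-3: Δb = 4.1 m, d̄ = (0.34+0.46)/2 = 0.4, v̄ = (0.28+0.25)/2 = 0.265 → q = 4.1×0.4×0.265 = 0.4346 m³/s
Panel 3-4: Δb = 1.1 m, d̄ = (0.46+0.55)/2 = 0.505, v̄ = (0.25+0.25)/2 = 0.25 → q = 1.1×0.505×0.25 = 0.1389 m³/s
Panel 4-5: Δb = 2.2 m, d̄ = (0.55+0.48)/2 = 0.515, v̄ = (0.25+0.34)/2 = 0.295 → q = 2.2×0.515×0.295 = 0.3342 m³/s
Panel 5-6: Δb = 2.2 m, d̄ = (0.48+0.47)/2 = 0.475, v̄ = (0.34+0.26)/2 = 0.3 → q = 2.2×0.475×0.3 = 0.3135 m³/s
Panel 6-7: Δb = 3.4 m, d̄ = (0.47+0.16)/2 = 0.315, v̄ = (0.26+0.15)/2 = 0.205 → q = 3.4×0.315×0.205 = 0.2196 m³/s
Q = Σ q = 1.572 m³/s

1.57 m³/s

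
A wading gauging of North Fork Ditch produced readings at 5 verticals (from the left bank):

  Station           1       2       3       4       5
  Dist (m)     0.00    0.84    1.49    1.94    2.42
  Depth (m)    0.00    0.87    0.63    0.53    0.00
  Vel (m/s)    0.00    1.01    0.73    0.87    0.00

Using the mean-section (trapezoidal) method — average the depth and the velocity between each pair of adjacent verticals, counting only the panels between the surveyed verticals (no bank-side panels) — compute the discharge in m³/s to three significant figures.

0.873 m³/s

Panel 1-2: Δb = 0.84 m, d̄ = (0.00+0.87)/2 = 0.435, v̄ = (0.00+1.01)/2 = 0.505 → q = 0.84×0.435×0.505 = 0.1845 m³/s
Panel 2-3: Δb = 0.65 m, d̄ = (0.87+0.63)/2 = 0.75, v̄ = (1.01+0.73)/2 = 0.87 → q = 0.65×0.75×0.87 = 0.4241 m³/s
Panel 3-4: Δb = 0.45 m, d̄ = (0.63+0.53)/2 = 0.58, v̄ = (0.73+0.87)/2 = 0.8 → q = 0.45×0.58×0.8 = 0.2088 m³/s
Panel 4-5: Δb = 0.48 m, d̄ = (0.53+0.00)/2 = 0.265, v̄ = (0.87+0.00)/2 = 0.435 → q = 0.48×0.265×0.435 = 0.05533 m³/s
Q = Σ q = 0.8728 m³/s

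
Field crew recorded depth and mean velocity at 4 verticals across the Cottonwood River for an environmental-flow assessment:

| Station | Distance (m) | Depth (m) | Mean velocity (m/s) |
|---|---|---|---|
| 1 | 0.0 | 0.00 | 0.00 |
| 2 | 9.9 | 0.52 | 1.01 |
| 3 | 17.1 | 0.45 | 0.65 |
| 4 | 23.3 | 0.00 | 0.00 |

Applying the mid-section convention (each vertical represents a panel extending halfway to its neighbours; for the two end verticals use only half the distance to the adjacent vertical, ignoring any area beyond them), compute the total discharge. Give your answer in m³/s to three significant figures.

6.45 m³/s

w_2 = (17.1 − 0.0)/2 = 8.55 m; q_2 = 1.01 × 0.52 × 8.55 = 4.490 m³/s
w_3 = (23.3 − 9.9)/2 = 6.7 m; q_3 = 0.65 × 0.45 × 6.7 = 1.960 m³/s
Stations 1, 4 contribute zero (depth or velocity is 0).
Q = Σ qᵢ = 6.450 m³/s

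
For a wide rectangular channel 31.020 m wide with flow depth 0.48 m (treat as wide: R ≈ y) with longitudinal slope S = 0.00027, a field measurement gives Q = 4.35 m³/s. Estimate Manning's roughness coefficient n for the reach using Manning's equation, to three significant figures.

A = b·y = 31.020 × 0.48 = 14.89 m²
Wide channel: R ≈ y = 0.48 m
n = (1/Q)·A·R^(2/3)·S^(1/2) = (1/4.35) × 14.89 × 0.6130 × 0.01643 = 0.03448

0.0345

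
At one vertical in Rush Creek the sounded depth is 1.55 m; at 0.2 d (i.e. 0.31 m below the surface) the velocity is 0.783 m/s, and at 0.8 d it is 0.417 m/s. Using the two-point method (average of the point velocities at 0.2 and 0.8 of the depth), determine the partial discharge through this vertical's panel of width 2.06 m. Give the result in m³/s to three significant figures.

v̄ = (0.783 + 0.417) / 2 = 0.6000 m/s
q = v̄ × d × w = 0.6000 × 1.55 × 2.06 = 1.916 m³/s

1.92 m³/s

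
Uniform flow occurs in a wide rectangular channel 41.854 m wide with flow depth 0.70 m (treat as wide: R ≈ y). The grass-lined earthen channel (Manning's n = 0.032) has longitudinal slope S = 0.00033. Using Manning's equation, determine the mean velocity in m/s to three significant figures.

A = b·y = 41.854 × 0.70 = 29.30 m²
Wide channel: R ≈ y = 0.70 m
Q = (1/n)·A·R^(2/3)·S^(1/2) = (1/0.032) × 29.30 × 0.7000^(2/3) × 0.00033^(1/2) = 13.11 m³/s
V = Q/A = 13.11/29.30 = 0.4475 m/s

0.448 m/s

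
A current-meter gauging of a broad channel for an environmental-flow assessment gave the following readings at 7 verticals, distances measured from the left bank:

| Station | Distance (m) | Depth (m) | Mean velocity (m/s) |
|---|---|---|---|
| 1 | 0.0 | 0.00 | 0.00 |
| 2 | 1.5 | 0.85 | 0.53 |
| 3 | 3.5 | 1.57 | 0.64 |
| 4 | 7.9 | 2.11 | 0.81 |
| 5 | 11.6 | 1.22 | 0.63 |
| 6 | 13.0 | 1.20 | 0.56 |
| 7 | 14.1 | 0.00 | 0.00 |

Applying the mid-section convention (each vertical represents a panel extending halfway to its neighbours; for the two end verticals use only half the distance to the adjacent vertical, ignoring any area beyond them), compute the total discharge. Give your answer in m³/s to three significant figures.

w_2 = (3.5 − 0.0)/2 = 1.75 m; q_2 = 0.53 × 0.85 × 1.75 = 0.7884 m³/s
w_3 = (7.9 − 1.5)/2 = 3.2 m; q_3 = 0.64 × 1.57 × 3.2 = 3.215 m³/s
w_4 = (11.6 − 3.5)/2 = 4.05 m; q_4 = 0.81 × 2.11 × 4.05 = 6.922 m³/s
w_5 = (13.0 − 7.9)/2 = 2.55 m; q_5 = 0.63 × 1.22 × 2.55 = 1.960 m³/s
w_6 = (14.1 − 11.6)/2 = 1.25 m; q_6 = 0.56 × 1.20 × 1.25 = 0.8400 m³/s
Stations 1, 7 contribute zero (depth or velocity is 0).
Q = Σ qᵢ = 13.73 m³/s

13.7 m³/s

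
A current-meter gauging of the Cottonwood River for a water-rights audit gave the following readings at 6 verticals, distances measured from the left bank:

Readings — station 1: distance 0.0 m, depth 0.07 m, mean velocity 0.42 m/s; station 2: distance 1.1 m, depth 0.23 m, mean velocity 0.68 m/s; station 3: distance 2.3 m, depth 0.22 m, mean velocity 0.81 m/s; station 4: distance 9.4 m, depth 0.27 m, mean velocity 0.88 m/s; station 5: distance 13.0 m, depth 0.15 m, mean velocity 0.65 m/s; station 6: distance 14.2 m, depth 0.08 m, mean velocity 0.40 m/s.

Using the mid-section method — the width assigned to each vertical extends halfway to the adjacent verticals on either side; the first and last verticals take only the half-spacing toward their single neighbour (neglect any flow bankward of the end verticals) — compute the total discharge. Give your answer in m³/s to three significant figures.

2.46 m³/s

w_1 = (1.1 − 0.0)/2 = 0.55 m; q_1 = 0.42 × 0.07 × 0.55 = 0.01617 m³/s
w_2 = (2.3 − 0.0)/2 = 1.15 m; q_2 = 0.68 × 0.23 × 1.15 = 0.1799 m³/s
w_3 = (9.4 − 1.1)/2 = 4.15 m; q_3 = 0.81 × 0.22 × 4.15 = 0.7395 m³/s
w_4 = (13.0 − 2.3)/2 = 5.35 m; q_4 = 0.88 × 0.27 × 5.35 = 1.271 m³/s
w_5 = (14.2 − 9.4)/2 = 2.4 m; q_5 = 0.65 × 0.15 × 2.4 = 0.2340 m³/s
w_6 = (14.2 − 13.0)/2 = 0.6 m; q_6 = 0.40 × 0.08 × 0.6 = 0.01920 m³/s
Q = Σ qᵢ = 2.460 m³/s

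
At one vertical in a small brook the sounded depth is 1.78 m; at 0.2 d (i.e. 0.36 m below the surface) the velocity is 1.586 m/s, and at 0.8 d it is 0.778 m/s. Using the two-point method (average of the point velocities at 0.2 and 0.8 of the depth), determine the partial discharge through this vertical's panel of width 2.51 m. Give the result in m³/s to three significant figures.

5.28 m³/s

v̄ = (1.586 + 0.778) / 2 = 1.182 m/s
q = v̄ × d × w = 1.182 × 1.78 × 2.51 = 5.281 m³/s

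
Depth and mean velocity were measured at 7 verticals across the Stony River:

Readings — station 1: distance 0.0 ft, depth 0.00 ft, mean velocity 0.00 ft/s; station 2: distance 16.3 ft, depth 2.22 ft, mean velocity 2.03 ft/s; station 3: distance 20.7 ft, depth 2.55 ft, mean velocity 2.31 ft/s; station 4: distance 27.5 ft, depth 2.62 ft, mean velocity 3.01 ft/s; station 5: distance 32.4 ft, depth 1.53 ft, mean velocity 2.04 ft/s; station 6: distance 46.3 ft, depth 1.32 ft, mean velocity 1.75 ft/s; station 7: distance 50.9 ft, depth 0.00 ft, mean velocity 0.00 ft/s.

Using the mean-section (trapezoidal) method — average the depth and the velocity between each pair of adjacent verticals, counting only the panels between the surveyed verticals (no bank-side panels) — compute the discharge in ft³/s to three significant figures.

Panel 1-2: Δb = 16.3 ft, d̄ = (0.00+2.22)/2 = 1.11, v̄ = (0.00+2.03)/2 = 1.015 → q = 16.3×1.11×1.015 = 18.36 ft³/s
Panel 2-3: Δb = 4.4 ft, d̄ = (2.22+2.55)/2 = 2.385, v̄ = (2.03+2.31)/2 = 2.17 → q = 4.4×2.385×2.17 = 22.77 ft³/s
Panel 3-4: Δb = 6.8 ft, d̄ = (2.55+2.62)/2 = 2.585, v̄ = (2.31+3.01)/2 = 2.66 → q = 6.8×2.585×2.66 = 46.76 ft³/s
Panel 4-5: Δb = 4.9 ft, d̄ = (2.62+1.53)/2 = 2.075, v̄ = (3.01+2.04)/2 = 2.525 → q = 4.9×2.075×2.525 = 25.67 ft³/s
Panel 5-6: Δb = 13.9 ft, d̄ = (1.53+1.32)/2 = 1.425, v̄ = (2.04+1.75)/2 = 1.895 → q = 13.9×1.425×1.895 = 37.54 ft³/s
Panel 6-7: Δb = 4.6 ft, d̄ = (1.32+0.00)/2 = 0.66, v̄ = (1.75+0.00)/2 = 0.875 → q = 4.6×0.66×0.875 = 2.657 ft³/s
Q = Σ q = 153.8 ft³/s

154 ft³/s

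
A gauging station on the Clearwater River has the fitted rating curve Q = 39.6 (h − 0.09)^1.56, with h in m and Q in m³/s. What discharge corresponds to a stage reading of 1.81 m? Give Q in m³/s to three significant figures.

Q = 39.6 × (1.81 − 0.09)^1.56 = 39.6 × 1.72^1.56 = 92.28 m³/s

92.3 m³/s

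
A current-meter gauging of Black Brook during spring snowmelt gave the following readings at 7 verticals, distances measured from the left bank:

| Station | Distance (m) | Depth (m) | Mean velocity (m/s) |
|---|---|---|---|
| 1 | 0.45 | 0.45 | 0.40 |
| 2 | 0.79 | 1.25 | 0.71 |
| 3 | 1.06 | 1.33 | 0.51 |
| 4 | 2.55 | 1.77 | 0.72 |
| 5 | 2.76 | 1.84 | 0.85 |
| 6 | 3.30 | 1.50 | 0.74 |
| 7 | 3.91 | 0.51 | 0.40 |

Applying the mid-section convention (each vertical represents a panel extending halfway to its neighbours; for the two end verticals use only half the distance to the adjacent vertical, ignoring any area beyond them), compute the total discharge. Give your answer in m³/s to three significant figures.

w_1 = (0.79 − 0.45)/2 = 0.17 m; q_1 = 0.40 × 0.45 × 0.17 = 0.03060 m³/s
w_2 = (1.06 − 0.45)/2 = 0.305 m; q_2 = 0.71 × 1.25 × 0.305 = 0.2707 m³/s
w_3 = (2.55 − 0.79)/2 = 0.88 m; q_3 = 0.51 × 1.33 × 0.88 = 0.5969 m³/s
w_4 = (2.76 − 1.06)/2 = 0.85 m; q_4 = 0.72 × 1.77 × 0.85 = 1.083 m³/s
w_5 = (3.30 − 2.55)/2 = 0.375 m; q_5 = 0.85 × 1.84 × 0.375 = 0.5865 m³/s
w_6 = (3.91 − 2.76)/2 = 0.575 m; q_6 = 0.74 × 1.50 × 0.575 = 0.6383 m³/s
w_7 = (3.91 − 3.30)/2 = 0.305 m; q_7 = 0.40 × 0.51 × 0.305 = 0.06222 m³/s
Q = Σ qᵢ = 3.268 m³/s

3.27 m³/s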